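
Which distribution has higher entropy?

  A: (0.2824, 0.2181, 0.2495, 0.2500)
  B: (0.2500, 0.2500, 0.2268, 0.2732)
B

Both distributions are close to uniform, making this a harder comparison.

H(A) = 1.9940 bits
H(B) = 1.9969 bits

The distribution closer to uniform has higher entropy.
Answer: B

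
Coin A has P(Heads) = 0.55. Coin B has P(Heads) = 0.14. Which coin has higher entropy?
A

For binary distributions, entropy is maximized at p=0.5 and decreases as p moves toward 0 or 1.

H(A) = H(0.55) = 0.9928 bits
H(B) = H(0.14) = 0.5842 bits

Distribution A (p=0.55) is closer to uniform (p=0.5), so it has higher entropy.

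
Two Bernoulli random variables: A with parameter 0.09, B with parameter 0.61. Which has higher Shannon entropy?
B

For binary distributions, entropy is maximized at p=0.5 and decreases as p moves toward 0 or 1.

H(A) = H(0.09) = 0.4365 bits
H(B) = H(0.61) = 0.9648 bits

Distribution B (p=0.61) is closer to uniform (p=0.5), so it has higher entropy.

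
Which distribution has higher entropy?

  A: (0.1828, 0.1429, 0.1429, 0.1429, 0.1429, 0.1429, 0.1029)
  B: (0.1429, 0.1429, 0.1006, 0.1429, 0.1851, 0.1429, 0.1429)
A

Both distributions are close to uniform, making this a harder comparison.

H(A) = 2.7910 bits
H(B) = 2.7890 bits

The distribution closer to uniform has higher entropy.
Answer: A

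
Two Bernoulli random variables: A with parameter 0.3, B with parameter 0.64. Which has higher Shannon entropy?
B

For binary distributions, entropy is maximized at p=0.5 and decreases as p moves toward 0 or 1.

H(A) = H(0.3) = 0.8813 bits
H(B) = H(0.64) = 0.9427 bits

Distribution B (p=0.64) is closer to uniform (p=0.5), so it has higher entropy.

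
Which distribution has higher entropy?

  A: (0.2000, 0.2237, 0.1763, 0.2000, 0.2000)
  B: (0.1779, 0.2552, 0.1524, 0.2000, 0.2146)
A

Both distributions are close to uniform, making this a harder comparison.

H(A) = 2.3179 bits
H(B) = 2.3003 bits

The distribution closer to uniform has higher entropy.
Answer: A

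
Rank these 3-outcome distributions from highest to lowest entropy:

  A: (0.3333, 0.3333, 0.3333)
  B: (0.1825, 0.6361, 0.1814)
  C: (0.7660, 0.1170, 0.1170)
A > B > C

Key insight: Entropy is maximized by uniform distributions and minimized by concentrated distributions.

- Uniform distributions have maximum entropy log₂(3) = 1.5850 bits
- The more "peaked" or concentrated a distribution, the lower its entropy

Entropies:
  H(A) = 1.5850 bits
  H(B) = 1.3098 bits
  H(C) = 1.0189 bits

Ranking: A > B > C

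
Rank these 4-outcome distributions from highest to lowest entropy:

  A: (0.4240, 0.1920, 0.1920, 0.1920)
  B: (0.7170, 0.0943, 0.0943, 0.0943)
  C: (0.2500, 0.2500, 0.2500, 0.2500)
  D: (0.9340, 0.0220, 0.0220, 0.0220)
C > A > B > D

Key insight: Entropy is maximized by uniform distributions and minimized by concentrated distributions.

Entropies:
  H(A) = 1.8962 bits
  H(B) = 1.3081 bits
  H(C) = 2.0000 bits
  H(D) = 0.4554 bits

Ranking: C > A > B > D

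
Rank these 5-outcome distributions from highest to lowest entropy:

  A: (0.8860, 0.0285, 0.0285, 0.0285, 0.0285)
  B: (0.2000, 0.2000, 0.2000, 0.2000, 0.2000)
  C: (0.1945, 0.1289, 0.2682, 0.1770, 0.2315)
B > C > A

Key insight: Entropy is maximized by uniform distributions and minimized by concentrated distributions.

- Uniform distributions have maximum entropy log₂(5) = 2.3219 bits
- The more "peaked" or concentrated a distribution, the lower its entropy

Entropies:
  H(A) = 0.7399 bits
  H(B) = 2.3219 bits
  H(C) = 2.2804 bits

Ranking: B > C > A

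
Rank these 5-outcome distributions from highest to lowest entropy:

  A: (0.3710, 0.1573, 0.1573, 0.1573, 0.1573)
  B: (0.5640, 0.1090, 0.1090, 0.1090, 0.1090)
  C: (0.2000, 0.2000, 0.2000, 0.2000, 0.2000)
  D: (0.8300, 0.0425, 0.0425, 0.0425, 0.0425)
C > A > B > D

Key insight: Entropy is maximized by uniform distributions and minimized by concentrated distributions.

Entropies:
  H(A) = 2.2094 bits
  H(B) = 1.8601 bits
  H(C) = 2.3219 bits
  H(D) = 0.9977 bits

Ranking: C > A > B > D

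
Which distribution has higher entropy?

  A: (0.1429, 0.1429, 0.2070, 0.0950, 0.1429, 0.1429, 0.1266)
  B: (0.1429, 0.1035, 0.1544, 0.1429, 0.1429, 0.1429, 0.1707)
B

Both distributions are close to uniform, making this a harder comparison.

H(A) = 2.7746 bits
H(B) = 2.7943 bits

The distribution closer to uniform has higher entropy.
Answer: B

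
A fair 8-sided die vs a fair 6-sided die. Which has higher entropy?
8-sided die

Both are uniform distributions; for uniform over n outcomes, H = log₂(n). H(8-sided) = log₂(8) = 3.000 bits and H(6-sided) = log₂(6) = 2.585 bits. More outcomes in a uniform distribution means higher entropy.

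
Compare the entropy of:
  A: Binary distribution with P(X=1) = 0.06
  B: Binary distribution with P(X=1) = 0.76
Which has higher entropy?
B

For binary distributions, entropy is maximized at p=0.5 and decreases as p moves toward 0 or 1.

H(A) = H(0.06) = 0.3274 bits
H(B) = H(0.76) = 0.7950 bits

Distribution B (p=0.76) is closer to uniform (p=0.5), so it has higher entropy.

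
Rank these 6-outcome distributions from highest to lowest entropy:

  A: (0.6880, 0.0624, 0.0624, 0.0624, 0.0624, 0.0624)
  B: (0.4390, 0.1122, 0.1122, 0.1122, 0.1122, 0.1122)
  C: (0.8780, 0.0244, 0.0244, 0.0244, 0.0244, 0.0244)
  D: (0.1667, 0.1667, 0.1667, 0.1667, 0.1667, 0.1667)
D > B > A > C

Key insight: Entropy is maximized by uniform distributions and minimized by concentrated distributions.

Entropies:
  H(A) = 1.6199 bits
  H(B) = 2.2918 bits
  H(C) = 0.8184 bits
  H(D) = 2.5850 bits

Ranking: D > B > A > C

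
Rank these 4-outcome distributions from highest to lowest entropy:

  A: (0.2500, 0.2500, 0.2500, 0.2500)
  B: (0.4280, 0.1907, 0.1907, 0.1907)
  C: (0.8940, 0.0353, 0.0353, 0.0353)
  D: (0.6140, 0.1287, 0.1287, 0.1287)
A > B > D > C

Key insight: Entropy is maximized by uniform distributions and minimized by concentrated distributions.

Entropies:
  H(A) = 2.0000 bits
  H(B) = 1.8916 bits
  H(C) = 0.6557 bits
  H(D) = 1.5740 bits

Ranking: A > B > D > C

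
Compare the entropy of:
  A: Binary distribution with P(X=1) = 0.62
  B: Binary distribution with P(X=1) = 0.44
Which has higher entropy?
B

For binary distributions, entropy is maximized at p=0.5 and decreases as p moves toward 0 or 1.

H(A) = H(0.62) = 0.9580 bits
H(B) = H(0.44) = 0.9896 bits

Distribution B (p=0.44) is closer to uniform (p=0.5), so it has higher entropy.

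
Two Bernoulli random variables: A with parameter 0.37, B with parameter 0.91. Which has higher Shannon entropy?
A

For binary distributions, entropy is maximized at p=0.5 and decreases as p moves toward 0 or 1.

H(A) = H(0.37) = 0.9507 bits
H(B) = H(0.91) = 0.4365 bits

Distribution A (p=0.37) is closer to uniform (p=0.5), so it has higher entropy.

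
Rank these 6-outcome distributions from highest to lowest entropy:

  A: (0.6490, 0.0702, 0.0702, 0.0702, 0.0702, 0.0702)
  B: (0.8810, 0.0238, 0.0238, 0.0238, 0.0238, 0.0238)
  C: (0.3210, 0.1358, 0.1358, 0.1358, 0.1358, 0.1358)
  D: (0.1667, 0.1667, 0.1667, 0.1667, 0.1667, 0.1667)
D > C > A > B

Key insight: Entropy is maximized by uniform distributions and minimized by concentrated distributions.

Entropies:
  H(A) = 1.7500 bits
  H(B) = 0.8028 bits
  H(C) = 2.4821 bits
  H(D) = 2.5850 bits

Ranking: D > C > A > B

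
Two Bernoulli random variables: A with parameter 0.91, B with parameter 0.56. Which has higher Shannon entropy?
B

For binary distributions, entropy is maximized at p=0.5 and decreases as p moves toward 0 or 1.

H(A) = H(0.91) = 0.4365 bits
H(B) = H(0.56) = 0.9896 bits

Distribution B (p=0.56) is closer to uniform (p=0.5), so it has higher entropy.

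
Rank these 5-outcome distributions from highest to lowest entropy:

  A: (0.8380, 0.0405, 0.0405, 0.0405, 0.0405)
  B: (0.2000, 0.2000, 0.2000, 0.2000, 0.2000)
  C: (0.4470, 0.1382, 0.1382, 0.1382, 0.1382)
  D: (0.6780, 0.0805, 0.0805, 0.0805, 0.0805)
B > C > D > A

Key insight: Entropy is maximized by uniform distributions and minimized by concentrated distributions.

Entropies:
  H(A) = 0.9631 bits
  H(B) = 2.3219 bits
  H(C) = 2.0979 bits
  H(D) = 1.5505 bits

Ranking: B > C > D > A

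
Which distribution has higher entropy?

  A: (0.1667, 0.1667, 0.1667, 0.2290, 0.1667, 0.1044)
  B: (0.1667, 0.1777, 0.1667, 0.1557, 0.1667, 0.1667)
B

Both distributions are close to uniform, making this a harder comparison.

H(A) = 2.5505 bits
H(B) = 2.5839 bits

The distribution closer to uniform has higher entropy.
Answer: B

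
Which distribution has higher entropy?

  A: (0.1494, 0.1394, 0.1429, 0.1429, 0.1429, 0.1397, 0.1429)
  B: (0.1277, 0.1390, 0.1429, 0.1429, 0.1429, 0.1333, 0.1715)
A

Both distributions are close to uniform, making this a harder comparison.

H(A) = 2.8070 bits
H(B) = 2.8017 bits

The distribution closer to uniform has higher entropy.
Answer: A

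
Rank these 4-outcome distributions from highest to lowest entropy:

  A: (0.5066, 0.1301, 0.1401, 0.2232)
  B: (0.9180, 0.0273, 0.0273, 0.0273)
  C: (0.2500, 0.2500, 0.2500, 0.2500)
C > A > B

Key insight: Entropy is maximized by uniform distributions and minimized by concentrated distributions.

- Uniform distributions have maximum entropy log₂(4) = 2.0000 bits
- The more "peaked" or concentrated a distribution, the lower its entropy

Entropies:
  H(A) = 1.7600 bits
  H(B) = 0.5392 bits
  H(C) = 2.0000 bits

Ranking: C > A > B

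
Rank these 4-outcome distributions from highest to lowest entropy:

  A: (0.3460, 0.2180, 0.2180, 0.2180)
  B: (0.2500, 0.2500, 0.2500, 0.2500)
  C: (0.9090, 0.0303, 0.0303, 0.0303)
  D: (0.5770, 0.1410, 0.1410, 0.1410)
B > A > D > C

Key insight: Entropy is maximized by uniform distributions and minimized by concentrated distributions.

Entropies:
  H(A) = 1.9670 bits
  H(B) = 2.0000 bits
  H(C) = 0.5840 bits
  H(D) = 1.6533 bits

Ranking: B > A > D > C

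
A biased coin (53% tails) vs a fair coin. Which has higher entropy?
Fair coin

The fair coin is uniform (p=0.5), maximizing binary entropy at 1 bit. The biased coin has H(0.53) ≈ 0.997 bits — its outcome is more predictable, so its entropy is lower.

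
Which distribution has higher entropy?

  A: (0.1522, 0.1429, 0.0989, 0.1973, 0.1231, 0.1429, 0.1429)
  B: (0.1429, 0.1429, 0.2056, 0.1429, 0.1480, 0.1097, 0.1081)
A

Both distributions are close to uniform, making this a harder comparison.

H(A) = 2.7806 bits
H(B) = 2.7770 bits

The distribution closer to uniform has higher entropy.
Answer: A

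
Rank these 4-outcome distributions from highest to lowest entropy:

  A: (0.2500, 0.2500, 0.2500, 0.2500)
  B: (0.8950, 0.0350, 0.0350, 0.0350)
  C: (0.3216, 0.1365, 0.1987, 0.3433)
A > C > B

Key insight: Entropy is maximized by uniform distributions and minimized by concentrated distributions.

- Uniform distributions have maximum entropy log₂(4) = 2.0000 bits
- The more "peaked" or concentrated a distribution, the lower its entropy

Entropies:
  H(A) = 2.0000 bits
  H(B) = 0.6511 bits
  H(C) = 1.9112 bits

Ranking: A > C > B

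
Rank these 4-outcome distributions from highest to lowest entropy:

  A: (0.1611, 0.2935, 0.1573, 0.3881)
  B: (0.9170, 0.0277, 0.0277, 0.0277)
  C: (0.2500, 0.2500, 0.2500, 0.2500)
C > A > B

Key insight: Entropy is maximized by uniform distributions and minimized by concentrated distributions.

- Uniform distributions have maximum entropy log₂(4) = 2.0000 bits
- The more "peaked" or concentrated a distribution, the lower its entropy

Entropies:
  H(A) = 1.8931 bits
  H(B) = 0.5442 bits
  H(C) = 2.0000 bits

Ranking: C > A > B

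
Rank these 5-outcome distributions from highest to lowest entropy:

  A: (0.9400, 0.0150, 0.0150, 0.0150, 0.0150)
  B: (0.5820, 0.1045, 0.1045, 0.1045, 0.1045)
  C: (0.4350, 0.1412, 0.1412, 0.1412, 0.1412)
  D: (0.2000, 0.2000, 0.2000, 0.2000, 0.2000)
D > C > B > A

Key insight: Entropy is maximized by uniform distributions and minimized by concentrated distributions.

Entropies:
  H(A) = 0.4474 bits
  H(B) = 1.8165 bits
  H(C) = 2.1178 bits
  H(D) = 2.3219 bits

Ranking: D > C > B > A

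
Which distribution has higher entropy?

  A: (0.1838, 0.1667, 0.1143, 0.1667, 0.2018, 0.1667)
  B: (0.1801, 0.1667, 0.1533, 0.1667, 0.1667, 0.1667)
B

Both distributions are close to uniform, making this a harder comparison.

H(A) = 2.5654 bits
H(B) = 2.5834 bits

The distribution closer to uniform has higher entropy.
Answer: B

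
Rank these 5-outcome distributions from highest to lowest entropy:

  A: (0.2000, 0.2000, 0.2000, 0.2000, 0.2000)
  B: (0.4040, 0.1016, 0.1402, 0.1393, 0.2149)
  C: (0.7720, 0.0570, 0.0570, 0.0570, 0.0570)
A > B > C

Key insight: Entropy is maximized by uniform distributions and minimized by concentrated distributions.

- Uniform distributions have maximum entropy log₂(5) = 2.3219 bits
- The more "peaked" or concentrated a distribution, the lower its entropy

Entropies:
  H(A) = 2.3219 bits
  H(B) = 2.1337 bits
  H(C) = 1.2305 bits

Ranking: A > B > C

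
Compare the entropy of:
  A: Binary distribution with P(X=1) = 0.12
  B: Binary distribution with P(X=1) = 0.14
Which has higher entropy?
B

For binary distributions, entropy is maximized at p=0.5 and decreases as p moves toward 0 or 1.

H(A) = H(0.12) = 0.5294 bits
H(B) = H(0.14) = 0.5842 bits

Distribution B (p=0.14) is closer to uniform (p=0.5), so it has higher entropy.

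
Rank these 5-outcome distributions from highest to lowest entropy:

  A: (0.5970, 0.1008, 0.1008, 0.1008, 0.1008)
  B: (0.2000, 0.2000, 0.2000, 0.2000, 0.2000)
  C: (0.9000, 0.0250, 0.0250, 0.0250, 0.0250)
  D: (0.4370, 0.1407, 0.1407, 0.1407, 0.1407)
B > D > A > C

Key insight: Entropy is maximized by uniform distributions and minimized by concentrated distributions.

Entropies:
  H(A) = 1.7787 bits
  H(B) = 2.3219 bits
  H(C) = 0.6690 bits
  H(D) = 2.1145 bits

Ranking: B > D > A > C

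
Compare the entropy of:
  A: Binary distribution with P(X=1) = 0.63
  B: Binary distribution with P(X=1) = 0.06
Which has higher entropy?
A

For binary distributions, entropy is maximized at p=0.5 and decreases as p moves toward 0 or 1.

H(A) = H(0.63) = 0.9507 bits
H(B) = H(0.06) = 0.3274 bits

Distribution A (p=0.63) is closer to uniform (p=0.5), so it has higher entropy.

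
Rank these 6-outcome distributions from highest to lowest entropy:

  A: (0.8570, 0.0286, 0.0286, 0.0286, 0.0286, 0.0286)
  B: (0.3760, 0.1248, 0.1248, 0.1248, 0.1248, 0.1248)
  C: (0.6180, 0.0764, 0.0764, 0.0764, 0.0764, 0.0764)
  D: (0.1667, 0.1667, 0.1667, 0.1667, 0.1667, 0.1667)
D > B > C > A

Key insight: Entropy is maximized by uniform distributions and minimized by concentrated distributions.

Entropies:
  H(A) = 0.9241 bits
  H(B) = 2.4041 bits
  H(C) = 1.8464 bits
  H(D) = 2.5850 bits

Ranking: D > B > C > A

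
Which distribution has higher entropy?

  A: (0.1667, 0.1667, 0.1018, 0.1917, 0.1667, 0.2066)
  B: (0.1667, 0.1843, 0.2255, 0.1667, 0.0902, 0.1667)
A

Both distributions are close to uniform, making this a harder comparison.

H(A) = 2.5548 bits
H(B) = 2.5398 bits

The distribution closer to uniform has higher entropy.
Answer: A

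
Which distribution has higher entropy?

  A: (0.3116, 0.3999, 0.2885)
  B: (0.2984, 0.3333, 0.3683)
B

Both distributions are close to uniform, making this a harder comparison.

H(A) = 1.5703 bits
H(B) = 1.5797 bits

The distribution closer to uniform has higher entropy.
Answer: B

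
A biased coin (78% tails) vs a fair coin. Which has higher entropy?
Fair coin

The fair coin is uniform (p=0.5), maximizing binary entropy at 1 bit. The biased coin has H(0.78) ≈ 0.760 bits — its outcome is more predictable, so its entropy is lower.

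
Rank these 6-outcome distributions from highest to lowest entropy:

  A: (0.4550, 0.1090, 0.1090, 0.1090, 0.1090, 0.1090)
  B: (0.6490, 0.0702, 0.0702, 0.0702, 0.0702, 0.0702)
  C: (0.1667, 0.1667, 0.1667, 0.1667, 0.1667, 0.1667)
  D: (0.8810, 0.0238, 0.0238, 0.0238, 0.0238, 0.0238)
C > A > B > D

Key insight: Entropy is maximized by uniform distributions and minimized by concentrated distributions.

Entropies:
  H(A) = 2.2596 bits
  H(B) = 1.7500 bits
  H(C) = 2.5850 bits
  H(D) = 0.8028 bits

Ranking: C > A > B > D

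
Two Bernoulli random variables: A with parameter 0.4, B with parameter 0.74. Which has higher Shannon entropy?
A

For binary distributions, entropy is maximized at p=0.5 and decreases as p moves toward 0 or 1.

H(A) = H(0.4) = 0.9710 bits
H(B) = H(0.74) = 0.8267 bits

Distribution A (p=0.4) is closer to uniform (p=0.5), so it has higher entropy.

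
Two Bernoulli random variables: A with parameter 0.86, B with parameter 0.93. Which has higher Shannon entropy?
A

For binary distributions, entropy is maximized at p=0.5 and decreases as p moves toward 0 or 1.

H(A) = H(0.86) = 0.5842 bits
H(B) = H(0.93) = 0.3659 bits

Distribution A (p=0.86) is closer to uniform (p=0.5), so it has higher entropy.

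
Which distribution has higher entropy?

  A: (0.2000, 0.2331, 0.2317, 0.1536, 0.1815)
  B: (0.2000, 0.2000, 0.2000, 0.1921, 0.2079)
B

Both distributions are close to uniform, making this a harder comparison.

H(A) = 2.3050 bits
H(B) = 2.3215 bits

The distribution closer to uniform has higher entropy.
Answer: B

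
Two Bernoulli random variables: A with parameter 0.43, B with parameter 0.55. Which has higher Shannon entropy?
B

For binary distributions, entropy is maximized at p=0.5 and decreases as p moves toward 0 or 1.

H(A) = H(0.43) = 0.9858 bits
H(B) = H(0.55) = 0.9928 bits

Distribution B (p=0.55) is closer to uniform (p=0.5), so it has higher entropy.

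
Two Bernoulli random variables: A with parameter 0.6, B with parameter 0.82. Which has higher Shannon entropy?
A

For binary distributions, entropy is maximized at p=0.5 and decreases as p moves toward 0 or 1.

H(A) = H(0.6) = 0.9710 bits
H(B) = H(0.82) = 0.6801 bits

Distribution A (p=0.6) is closer to uniform (p=0.5), so it has higher entropy.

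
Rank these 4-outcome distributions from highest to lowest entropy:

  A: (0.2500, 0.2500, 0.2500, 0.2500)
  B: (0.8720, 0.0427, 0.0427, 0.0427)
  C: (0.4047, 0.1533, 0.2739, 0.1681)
A > C > B

Key insight: Entropy is maximized by uniform distributions and minimized by concentrated distributions.

- Uniform distributions have maximum entropy log₂(4) = 2.0000 bits
- The more "peaked" or concentrated a distribution, the lower its entropy

Entropies:
  H(A) = 2.0000 bits
  H(B) = 0.7548 bits
  H(C) = 1.8871 bits

Ranking: A > C > B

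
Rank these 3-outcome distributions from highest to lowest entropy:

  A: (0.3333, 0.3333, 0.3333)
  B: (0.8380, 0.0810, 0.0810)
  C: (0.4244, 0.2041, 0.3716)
A > C > B

Key insight: Entropy is maximized by uniform distributions and minimized by concentrated distributions.

- Uniform distributions have maximum entropy log₂(3) = 1.5850 bits
- The more "peaked" or concentrated a distribution, the lower its entropy

Entropies:
  H(A) = 1.5850 bits
  H(B) = 0.8011 bits
  H(C) = 1.5234 bits

Ranking: A > C > B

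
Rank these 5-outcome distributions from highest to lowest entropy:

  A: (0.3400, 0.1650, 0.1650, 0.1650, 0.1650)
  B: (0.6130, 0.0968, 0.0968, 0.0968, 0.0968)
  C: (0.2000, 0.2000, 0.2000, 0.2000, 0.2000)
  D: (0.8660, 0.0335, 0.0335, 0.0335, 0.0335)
C > A > B > D

Key insight: Entropy is maximized by uniform distributions and minimized by concentrated distributions.

Entropies:
  H(A) = 2.2448 bits
  H(B) = 1.7368 bits
  H(C) = 2.3219 bits
  H(D) = 0.8363 bits

Ranking: C > A > B > D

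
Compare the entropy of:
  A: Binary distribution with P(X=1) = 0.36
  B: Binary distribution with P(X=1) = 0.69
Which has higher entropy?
A

For binary distributions, entropy is maximized at p=0.5 and decreases as p moves toward 0 or 1.

H(A) = H(0.36) = 0.9427 bits
H(B) = H(0.69) = 0.8932 bits

Distribution A (p=0.36) is closer to uniform (p=0.5), so it has higher entropy.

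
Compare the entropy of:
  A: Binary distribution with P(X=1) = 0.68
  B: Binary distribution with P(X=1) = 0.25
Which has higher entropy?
A

For binary distributions, entropy is maximized at p=0.5 and decreases as p moves toward 0 or 1.

H(A) = H(0.68) = 0.9044 bits
H(B) = H(0.25) = 0.8113 bits

Distribution A (p=0.68) is closer to uniform (p=0.5), so it has higher entropy.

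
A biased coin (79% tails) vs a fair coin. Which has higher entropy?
Fair coin

The fair coin is uniform (p=0.5), maximizing binary entropy at 1 bit. The biased coin has H(0.79) ≈ 0.741 bits — its outcome is more predictable, so its entropy is lower.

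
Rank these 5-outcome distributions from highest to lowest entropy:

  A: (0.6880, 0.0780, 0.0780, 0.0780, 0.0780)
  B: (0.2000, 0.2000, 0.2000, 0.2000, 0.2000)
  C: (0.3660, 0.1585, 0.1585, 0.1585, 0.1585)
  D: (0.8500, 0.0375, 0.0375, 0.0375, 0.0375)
B > C > A > D

Key insight: Entropy is maximized by uniform distributions and minimized by concentrated distributions.

Entropies:
  H(A) = 1.5195 bits
  H(B) = 2.3219 bits
  H(C) = 2.2156 bits
  H(D) = 0.9098 bits

Ranking: B > C > A > D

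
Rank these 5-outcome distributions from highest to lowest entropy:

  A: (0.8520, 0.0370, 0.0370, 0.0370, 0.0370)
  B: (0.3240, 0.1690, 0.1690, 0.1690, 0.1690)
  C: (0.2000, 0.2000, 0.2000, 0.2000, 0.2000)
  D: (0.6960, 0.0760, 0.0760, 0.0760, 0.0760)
C > B > D > A

Key insight: Entropy is maximized by uniform distributions and minimized by concentrated distributions.

Entropies:
  H(A) = 0.9008 bits
  H(B) = 2.2607 bits
  H(C) = 2.3219 bits
  H(D) = 1.4941 bits

Ranking: C > B > D > A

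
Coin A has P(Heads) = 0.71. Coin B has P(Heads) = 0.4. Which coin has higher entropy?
B

For binary distributions, entropy is maximized at p=0.5 and decreases as p moves toward 0 or 1.

H(A) = H(0.71) = 0.8687 bits
H(B) = H(0.4) = 0.9710 bits

Distribution B (p=0.4) is closer to uniform (p=0.5), so it has higher entropy.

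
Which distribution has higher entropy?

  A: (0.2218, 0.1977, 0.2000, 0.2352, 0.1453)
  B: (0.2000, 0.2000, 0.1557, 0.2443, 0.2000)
B

Both distributions are close to uniform, making this a harder comparison.

H(A) = 2.3041 bits
H(B) = 2.3077 bits

The distribution closer to uniform has higher entropy.
Answer: B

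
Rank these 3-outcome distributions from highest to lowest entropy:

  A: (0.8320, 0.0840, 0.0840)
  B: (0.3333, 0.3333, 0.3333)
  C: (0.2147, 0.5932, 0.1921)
B > C > A

Key insight: Entropy is maximized by uniform distributions and minimized by concentrated distributions.

- Uniform distributions have maximum entropy log₂(3) = 1.5850 bits
- The more "peaked" or concentrated a distribution, the lower its entropy

Entropies:
  H(A) = 0.8211 bits
  H(B) = 1.5850 bits
  H(C) = 1.3807 bits

Ranking: B > C > A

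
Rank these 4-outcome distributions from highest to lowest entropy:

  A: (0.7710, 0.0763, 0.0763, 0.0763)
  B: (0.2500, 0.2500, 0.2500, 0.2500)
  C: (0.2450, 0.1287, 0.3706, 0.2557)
B > C > A

Key insight: Entropy is maximized by uniform distributions and minimized by concentrated distributions.

- Uniform distributions have maximum entropy log₂(4) = 2.0000 bits
- The more "peaked" or concentrated a distribution, the lower its entropy

Entropies:
  H(A) = 1.1392 bits
  H(B) = 2.0000 bits
  H(C) = 1.9116 bits

Ranking: B > C > A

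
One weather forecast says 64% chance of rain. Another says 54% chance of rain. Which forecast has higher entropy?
54% forecast

Treat each forecast as a Bernoulli distribution. Binary entropy is maximized at p=0.5 and falls off symmetrically toward 0 or 1. The 54% forecast is closer to 50%, so it is more uncertain. H(64%) ≈ 0.943 bits, H(54%) ≈ 0.995 bits.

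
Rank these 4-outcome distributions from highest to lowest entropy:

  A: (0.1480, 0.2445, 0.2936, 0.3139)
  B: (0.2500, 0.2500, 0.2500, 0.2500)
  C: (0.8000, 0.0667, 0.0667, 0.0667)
B > A > C

Key insight: Entropy is maximized by uniform distributions and minimized by concentrated distributions.

- Uniform distributions have maximum entropy log₂(4) = 2.0000 bits
- The more "peaked" or concentrated a distribution, the lower its entropy

Entropies:
  H(A) = 1.9486 bits
  H(B) = 2.0000 bits
  H(C) = 1.0389 bits

Ranking: B > A > C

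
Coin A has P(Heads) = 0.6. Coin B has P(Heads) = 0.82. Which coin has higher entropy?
A

For binary distributions, entropy is maximized at p=0.5 and decreases as p moves toward 0 or 1.

H(A) = H(0.6) = 0.9710 bits
H(B) = H(0.82) = 0.6801 bits

Distribution A (p=0.6) is closer to uniform (p=0.5), so it has higher entropy.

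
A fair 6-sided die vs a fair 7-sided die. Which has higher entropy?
7-sided die

Both are uniform distributions; for uniform over n outcomes, H = log₂(n). H(6-sided) = log₂(6) = 2.585 bits and H(7-sided) = log₂(7) = 2.807 bits. More outcomes in a uniform distribution means higher entropy.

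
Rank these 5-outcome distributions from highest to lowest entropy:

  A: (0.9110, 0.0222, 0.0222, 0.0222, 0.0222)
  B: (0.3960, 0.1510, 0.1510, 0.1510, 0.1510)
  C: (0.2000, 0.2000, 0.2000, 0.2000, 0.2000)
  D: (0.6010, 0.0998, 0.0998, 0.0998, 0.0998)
C > B > D > A

Key insight: Entropy is maximized by uniform distributions and minimized by concentrated distributions.

Entropies:
  H(A) = 0.6111 bits
  H(B) = 2.1766 bits
  H(C) = 2.3219 bits
  H(D) = 1.7684 bits

Ranking: C > B > D > A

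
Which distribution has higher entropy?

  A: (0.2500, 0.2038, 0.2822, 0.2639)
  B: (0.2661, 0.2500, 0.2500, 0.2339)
B

Both distributions are close to uniform, making this a harder comparison.

H(A) = 1.9900 bits
H(B) = 1.9985 bits

The distribution closer to uniform has higher entropy.
Answer: B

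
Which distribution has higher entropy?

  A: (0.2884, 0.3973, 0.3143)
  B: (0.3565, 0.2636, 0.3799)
A

Both distributions are close to uniform, making this a harder comparison.

H(A) = 1.5712 bits
H(B) = 1.5680 bits

The distribution closer to uniform has higher entropy.
Answer: A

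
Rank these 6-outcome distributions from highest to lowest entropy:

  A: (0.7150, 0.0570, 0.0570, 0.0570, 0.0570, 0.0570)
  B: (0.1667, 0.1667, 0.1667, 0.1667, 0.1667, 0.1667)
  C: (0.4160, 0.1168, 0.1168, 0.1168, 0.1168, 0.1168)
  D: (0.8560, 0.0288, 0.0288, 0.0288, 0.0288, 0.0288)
B > C > A > D

Key insight: Entropy is maximized by uniform distributions and minimized by concentrated distributions.

Entropies:
  H(A) = 1.5239 bits
  H(B) = 2.5850 bits
  H(C) = 2.3355 bits
  H(D) = 0.9290 bits

Ranking: B > C > A > D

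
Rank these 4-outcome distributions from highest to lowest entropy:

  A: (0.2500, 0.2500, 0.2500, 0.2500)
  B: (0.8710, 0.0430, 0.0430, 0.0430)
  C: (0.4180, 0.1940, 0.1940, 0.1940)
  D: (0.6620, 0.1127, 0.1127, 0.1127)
A > C > D > B

Key insight: Entropy is maximized by uniform distributions and minimized by concentrated distributions.

Entropies:
  H(A) = 2.0000 bits
  H(B) = 0.7591 bits
  H(C) = 1.9030 bits
  H(D) = 1.4586 bits

Ranking: A > C > D > B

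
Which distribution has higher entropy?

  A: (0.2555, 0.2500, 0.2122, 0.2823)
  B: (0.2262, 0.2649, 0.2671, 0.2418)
B

Both distributions are close to uniform, making this a harder comparison.

H(A) = 1.9927 bits
H(B) = 1.9967 bits

The distribution closer to uniform has higher entropy.
Answer: B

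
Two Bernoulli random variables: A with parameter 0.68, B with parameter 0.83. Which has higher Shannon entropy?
A

For binary distributions, entropy is maximized at p=0.5 and decreases as p moves toward 0 or 1.

H(A) = H(0.68) = 0.9044 bits
H(B) = H(0.83) = 0.6577 bits

Distribution A (p=0.68) is closer to uniform (p=0.5), so it has higher entropy.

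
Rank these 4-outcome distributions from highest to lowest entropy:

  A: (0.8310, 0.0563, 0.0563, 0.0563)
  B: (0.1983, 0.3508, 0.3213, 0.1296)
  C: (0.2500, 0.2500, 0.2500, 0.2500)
C > B > A

Key insight: Entropy is maximized by uniform distributions and minimized by concentrated distributions.

- Uniform distributions have maximum entropy log₂(4) = 2.0000 bits
- The more "peaked" or concentrated a distribution, the lower its entropy

Entropies:
  H(A) = 0.9233 bits
  H(B) = 1.9014 bits
  H(C) = 2.0000 bits

Ranking: C > B > A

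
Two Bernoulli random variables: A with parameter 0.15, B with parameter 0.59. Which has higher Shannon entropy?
B

For binary distributions, entropy is maximized at p=0.5 and decreases as p moves toward 0 or 1.

H(A) = H(0.15) = 0.6098 bits
H(B) = H(0.59) = 0.9765 bits

Distribution B (p=0.59) is closer to uniform (p=0.5), so it has higher entropy.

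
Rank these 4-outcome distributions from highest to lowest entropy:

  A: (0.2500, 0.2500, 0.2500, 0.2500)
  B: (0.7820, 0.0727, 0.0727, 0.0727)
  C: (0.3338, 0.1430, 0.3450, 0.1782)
A > C > B

Key insight: Entropy is maximized by uniform distributions and minimized by concentrated distributions.

- Uniform distributions have maximum entropy log₂(4) = 2.0000 bits
- The more "peaked" or concentrated a distribution, the lower its entropy

Entropies:
  H(A) = 2.0000 bits
  H(B) = 1.1020 bits
  H(C) = 1.9028 bits

Ranking: A > C > B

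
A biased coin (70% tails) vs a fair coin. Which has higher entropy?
Fair coin

The fair coin is uniform (p=0.5), maximizing binary entropy at 1 bit. The biased coin has H(0.70) ≈ 0.881 bits — its outcome is more predictable, so its entropy is lower.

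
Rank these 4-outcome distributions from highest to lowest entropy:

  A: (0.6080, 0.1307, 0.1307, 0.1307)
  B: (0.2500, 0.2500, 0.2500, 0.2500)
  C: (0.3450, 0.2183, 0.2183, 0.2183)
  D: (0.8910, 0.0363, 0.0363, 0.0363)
B > C > A > D

Key insight: Entropy is maximized by uniform distributions and minimized by concentrated distributions.

Entropies:
  H(A) = 1.5874 bits
  H(B) = 2.0000 bits
  H(C) = 1.9677 bits
  H(D) = 0.6697 bits

Ranking: B > C > A > D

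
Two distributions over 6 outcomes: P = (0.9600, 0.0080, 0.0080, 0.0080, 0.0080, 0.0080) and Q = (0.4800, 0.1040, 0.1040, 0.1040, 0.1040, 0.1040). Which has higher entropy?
Q

P is highly concentrated on one outcome (96%), making it nearly deterministic. Q spreads its mass more evenly (max 48%). The more spread-out distribution has higher entropy: H(P) ≈ 0.335 bits, H(Q) ≈ 2.206 bits.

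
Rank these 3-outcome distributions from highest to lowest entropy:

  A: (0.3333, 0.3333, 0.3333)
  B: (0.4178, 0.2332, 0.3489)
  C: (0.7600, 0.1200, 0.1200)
A > B > C

Key insight: Entropy is maximized by uniform distributions and minimized by concentrated distributions.

- Uniform distributions have maximum entropy log₂(3) = 1.5850 bits
- The more "peaked" or concentrated a distribution, the lower its entropy

Entropies:
  H(A) = 1.5850 bits
  H(B) = 1.5459 bits
  H(C) = 1.0350 bits

Ranking: A > B > C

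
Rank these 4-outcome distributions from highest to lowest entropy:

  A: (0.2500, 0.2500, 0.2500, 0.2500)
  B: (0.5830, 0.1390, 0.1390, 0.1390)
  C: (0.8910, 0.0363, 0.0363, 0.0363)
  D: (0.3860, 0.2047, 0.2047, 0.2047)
A > D > B > C

Key insight: Entropy is maximized by uniform distributions and minimized by concentrated distributions.

Entropies:
  H(A) = 2.0000 bits
  H(B) = 1.6410 bits
  H(C) = 0.6697 bits
  H(D) = 1.9353 bits

Ranking: A > D > B > C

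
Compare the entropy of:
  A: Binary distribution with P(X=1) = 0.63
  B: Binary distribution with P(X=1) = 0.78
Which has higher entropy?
A

For binary distributions, entropy is maximized at p=0.5 and decreases as p moves toward 0 or 1.

H(A) = H(0.63) = 0.9507 bits
H(B) = H(0.78) = 0.7602 bits

Distribution A (p=0.63) is closer to uniform (p=0.5), so it has higher entropy.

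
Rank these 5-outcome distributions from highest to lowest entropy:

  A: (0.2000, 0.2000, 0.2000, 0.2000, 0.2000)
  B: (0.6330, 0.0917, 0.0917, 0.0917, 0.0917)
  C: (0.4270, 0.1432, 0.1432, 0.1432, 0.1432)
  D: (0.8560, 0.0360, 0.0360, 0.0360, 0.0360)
A > C > B > D

Key insight: Entropy is maximized by uniform distributions and minimized by concentrated distributions.

Entropies:
  H(A) = 2.3219 bits
  H(B) = 1.6823 bits
  H(C) = 2.1306 bits
  H(D) = 0.8826 bits

Ranking: A > C > B > D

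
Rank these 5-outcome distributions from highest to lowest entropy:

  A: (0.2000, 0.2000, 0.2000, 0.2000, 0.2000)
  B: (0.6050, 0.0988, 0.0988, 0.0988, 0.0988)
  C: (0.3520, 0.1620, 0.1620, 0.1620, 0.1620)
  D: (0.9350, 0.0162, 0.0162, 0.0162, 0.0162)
A > C > B > D

Key insight: Entropy is maximized by uniform distributions and minimized by concentrated distributions.

Entropies:
  H(A) = 2.3219 bits
  H(B) = 1.7580 bits
  H(C) = 2.2318 bits
  H(D) = 0.4770 bits

Ranking: A > C > B > D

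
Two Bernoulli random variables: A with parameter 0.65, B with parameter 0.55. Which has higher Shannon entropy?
B

For binary distributions, entropy is maximized at p=0.5 and decreases as p moves toward 0 or 1.

H(A) = H(0.65) = 0.9341 bits
H(B) = H(0.55) = 0.9928 bits

Distribution B (p=0.55) is closer to uniform (p=0.5), so it has higher entropy.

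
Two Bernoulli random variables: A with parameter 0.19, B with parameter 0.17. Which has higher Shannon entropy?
A

For binary distributions, entropy is maximized at p=0.5 and decreases as p moves toward 0 or 1.

H(A) = H(0.19) = 0.7015 bits
H(B) = H(0.17) = 0.6577 bits

Distribution A (p=0.19) is closer to uniform (p=0.5), so it has higher entropy.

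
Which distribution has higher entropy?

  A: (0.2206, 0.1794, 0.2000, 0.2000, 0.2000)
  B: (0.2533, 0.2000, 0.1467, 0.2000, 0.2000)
A

Both distributions are close to uniform, making this a harder comparison.

H(A) = 2.3189 bits
H(B) = 2.3012 bits

The distribution closer to uniform has higher entropy.
Answer: A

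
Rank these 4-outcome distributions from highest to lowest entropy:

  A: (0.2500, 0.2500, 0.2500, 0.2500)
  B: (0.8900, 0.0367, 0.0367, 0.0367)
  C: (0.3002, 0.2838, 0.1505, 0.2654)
A > C > B

Key insight: Entropy is maximized by uniform distributions and minimized by concentrated distributions.

- Uniform distributions have maximum entropy log₂(4) = 2.0000 bits
- The more "peaked" or concentrated a distribution, the lower its entropy

Entropies:
  H(A) = 2.0000 bits
  H(B) = 0.6743 bits
  H(C) = 1.9560 bits

Ranking: A > C > B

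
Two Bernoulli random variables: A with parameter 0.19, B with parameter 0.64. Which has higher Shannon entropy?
B

For binary distributions, entropy is maximized at p=0.5 and decreases as p moves toward 0 or 1.

H(A) = H(0.19) = 0.7015 bits
H(B) = H(0.64) = 0.9427 bits

Distribution B (p=0.64) is closer to uniform (p=0.5), so it has higher entropy.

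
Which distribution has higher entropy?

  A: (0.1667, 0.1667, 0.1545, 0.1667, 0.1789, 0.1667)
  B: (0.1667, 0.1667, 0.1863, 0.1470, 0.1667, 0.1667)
A

Both distributions are close to uniform, making this a harder comparison.

H(A) = 2.5837 bits
H(B) = 2.5816 bits

The distribution closer to uniform has higher entropy.
Answer: A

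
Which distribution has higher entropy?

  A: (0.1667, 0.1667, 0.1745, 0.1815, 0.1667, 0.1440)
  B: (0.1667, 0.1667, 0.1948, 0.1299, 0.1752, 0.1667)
A

Both distributions are close to uniform, making this a harder comparison.

H(A) = 2.5814 bits
H(B) = 2.5751 bits

The distribution closer to uniform has higher entropy.
Answer: A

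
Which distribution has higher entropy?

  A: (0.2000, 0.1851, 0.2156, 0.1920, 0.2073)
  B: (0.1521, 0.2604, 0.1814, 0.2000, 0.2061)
A

Both distributions are close to uniform, making this a harder comparison.

H(A) = 2.3198 bits
H(B) = 2.2995 bits

The distribution closer to uniform has higher entropy.
Answer: A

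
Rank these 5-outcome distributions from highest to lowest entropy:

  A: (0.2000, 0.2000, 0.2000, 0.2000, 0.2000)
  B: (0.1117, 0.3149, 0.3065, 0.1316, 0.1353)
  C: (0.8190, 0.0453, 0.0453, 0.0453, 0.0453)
A > B > C

Key insight: Entropy is maximized by uniform distributions and minimized by concentrated distributions.

- Uniform distributions have maximum entropy log₂(5) = 2.3219 bits
- The more "peaked" or concentrated a distribution, the lower its entropy

Entropies:
  H(A) = 2.3219 bits
  H(B) = 2.1765 bits
  H(C) = 1.0443 bits

Ranking: A > B > C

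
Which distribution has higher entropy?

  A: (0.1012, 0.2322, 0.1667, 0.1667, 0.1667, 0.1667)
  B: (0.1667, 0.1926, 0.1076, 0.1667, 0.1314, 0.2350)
A

Both distributions are close to uniform, making this a harder comparison.

H(A) = 2.5468 bits
H(B) = 2.5412 bits

The distribution closer to uniform has higher entropy.
Answer: A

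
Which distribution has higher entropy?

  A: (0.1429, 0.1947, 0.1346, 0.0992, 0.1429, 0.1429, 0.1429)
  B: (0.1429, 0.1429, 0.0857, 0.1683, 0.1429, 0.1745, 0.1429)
A

Both distributions are close to uniform, making this a harder comparison.

H(A) = 2.7840 bits
H(B) = 2.7803 bits

The distribution closer to uniform has higher entropy.
Answer: A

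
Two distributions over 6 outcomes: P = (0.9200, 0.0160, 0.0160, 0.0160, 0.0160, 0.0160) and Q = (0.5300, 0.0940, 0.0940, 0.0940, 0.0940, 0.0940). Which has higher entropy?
Q

P is highly concentrated on one outcome (92%), making it nearly deterministic. Q spreads its mass more evenly (max 53%). The more spread-out distribution has higher entropy: H(P) ≈ 0.588 bits, H(Q) ≈ 2.089 bits.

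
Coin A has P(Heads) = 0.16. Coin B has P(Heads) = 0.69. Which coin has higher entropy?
B

For binary distributions, entropy is maximized at p=0.5 and decreases as p moves toward 0 or 1.

H(A) = H(0.16) = 0.6343 bits
H(B) = H(0.69) = 0.8932 bits

Distribution B (p=0.69) is closer to uniform (p=0.5), so it has higher entropy.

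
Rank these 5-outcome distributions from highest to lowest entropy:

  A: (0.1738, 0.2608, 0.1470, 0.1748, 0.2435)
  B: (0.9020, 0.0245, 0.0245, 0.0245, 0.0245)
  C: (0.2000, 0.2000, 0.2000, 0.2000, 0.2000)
C > A > B

Key insight: Entropy is maximized by uniform distributions and minimized by concentrated distributions.

- Uniform distributions have maximum entropy log₂(5) = 2.3219 bits
- The more "peaked" or concentrated a distribution, the lower its entropy

Entropies:
  H(A) = 2.2873 bits
  H(B) = 0.6586 bits
  H(C) = 2.3219 bits

Ranking: C > A > B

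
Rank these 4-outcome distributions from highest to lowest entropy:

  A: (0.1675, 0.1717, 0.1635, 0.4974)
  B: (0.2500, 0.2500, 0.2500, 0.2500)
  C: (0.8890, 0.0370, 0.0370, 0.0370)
B > A > C

Key insight: Entropy is maximized by uniform distributions and minimized by concentrated distributions.

- Uniform distributions have maximum entropy log₂(4) = 2.0000 bits
- The more "peaked" or concentrated a distribution, the lower its entropy

Entropies:
  H(A) = 1.7965 bits
  H(B) = 2.0000 bits
  H(C) = 0.6789 bits

Ranking: B > A > C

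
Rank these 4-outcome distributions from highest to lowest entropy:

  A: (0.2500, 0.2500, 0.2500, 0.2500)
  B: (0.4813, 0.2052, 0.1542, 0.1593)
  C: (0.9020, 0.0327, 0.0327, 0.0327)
A > B > C

Key insight: Entropy is maximized by uniform distributions and minimized by concentrated distributions.

- Uniform distributions have maximum entropy log₂(4) = 2.0000 bits
- The more "peaked" or concentrated a distribution, the lower its entropy

Entropies:
  H(A) = 2.0000 bits
  H(B) = 1.8147 bits
  H(C) = 0.6179 bits

Ranking: A > B > C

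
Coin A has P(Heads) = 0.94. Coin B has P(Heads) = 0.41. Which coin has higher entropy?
B

For binary distributions, entropy is maximized at p=0.5 and decreases as p moves toward 0 or 1.

H(A) = H(0.94) = 0.3274 bits
H(B) = H(0.41) = 0.9765 bits

Distribution B (p=0.41) is closer to uniform (p=0.5), so it has higher entropy.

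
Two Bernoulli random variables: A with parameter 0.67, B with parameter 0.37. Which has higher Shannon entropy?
B

For binary distributions, entropy is maximized at p=0.5 and decreases as p moves toward 0 or 1.

H(A) = H(0.67) = 0.9149 bits
H(B) = H(0.37) = 0.9507 bits

Distribution B (p=0.37) is closer to uniform (p=0.5), so it has higher entropy.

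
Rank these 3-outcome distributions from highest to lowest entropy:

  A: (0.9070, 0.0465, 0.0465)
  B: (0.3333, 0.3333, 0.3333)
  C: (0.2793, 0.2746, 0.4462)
B > C > A

Key insight: Entropy is maximized by uniform distributions and minimized by concentrated distributions.

- Uniform distributions have maximum entropy log₂(3) = 1.5850 bits
- The more "peaked" or concentrated a distribution, the lower its entropy

Entropies:
  H(A) = 0.5394 bits
  H(B) = 1.5850 bits
  H(C) = 1.5454 bits

Ranking: B > C > A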